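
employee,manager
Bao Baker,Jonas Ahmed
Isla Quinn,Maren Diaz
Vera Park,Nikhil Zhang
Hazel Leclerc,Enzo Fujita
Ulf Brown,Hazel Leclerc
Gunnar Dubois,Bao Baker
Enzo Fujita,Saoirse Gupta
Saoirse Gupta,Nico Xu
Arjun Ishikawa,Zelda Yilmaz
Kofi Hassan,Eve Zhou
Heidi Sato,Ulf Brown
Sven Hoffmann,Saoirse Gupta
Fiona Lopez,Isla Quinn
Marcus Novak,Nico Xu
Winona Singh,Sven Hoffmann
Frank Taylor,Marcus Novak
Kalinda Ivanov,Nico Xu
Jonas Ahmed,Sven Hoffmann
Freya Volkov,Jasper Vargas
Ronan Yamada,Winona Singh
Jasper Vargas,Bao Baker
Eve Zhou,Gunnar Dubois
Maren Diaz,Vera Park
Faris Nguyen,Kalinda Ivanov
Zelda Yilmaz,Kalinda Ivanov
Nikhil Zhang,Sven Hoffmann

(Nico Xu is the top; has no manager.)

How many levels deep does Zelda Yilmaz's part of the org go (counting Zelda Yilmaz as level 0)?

1

The longest chain under Zelda Yilmaz runs Zelda Yilmaz → Arjun Ishikawa, which is 1 level below Zelda Yilmaz.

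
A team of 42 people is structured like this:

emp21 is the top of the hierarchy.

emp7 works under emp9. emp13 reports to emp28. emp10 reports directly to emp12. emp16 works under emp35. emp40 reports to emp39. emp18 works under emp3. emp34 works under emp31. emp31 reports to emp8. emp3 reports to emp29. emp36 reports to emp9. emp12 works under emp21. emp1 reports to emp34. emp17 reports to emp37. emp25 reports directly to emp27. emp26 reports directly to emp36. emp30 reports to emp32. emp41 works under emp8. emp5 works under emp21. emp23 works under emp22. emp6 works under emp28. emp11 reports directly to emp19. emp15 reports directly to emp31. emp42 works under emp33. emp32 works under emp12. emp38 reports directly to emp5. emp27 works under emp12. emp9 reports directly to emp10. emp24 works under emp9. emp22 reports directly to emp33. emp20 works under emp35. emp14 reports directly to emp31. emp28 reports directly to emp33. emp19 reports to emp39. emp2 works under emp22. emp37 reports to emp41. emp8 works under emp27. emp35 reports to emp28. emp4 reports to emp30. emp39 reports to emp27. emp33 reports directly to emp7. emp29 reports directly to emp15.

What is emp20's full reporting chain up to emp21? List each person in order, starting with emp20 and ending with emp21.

emp20 -> emp35 -> emp28 -> emp33 -> emp7 -> emp9 -> emp10 -> emp12 -> emp21

emp20 reports to emp35. emp35 reports to emp28. emp28 reports to emp33. emp33 reports to emp7. emp7 reports to emp9. emp9 reports to emp10. emp10 reports to emp12. emp12 reports to emp21. emp21 is at the top.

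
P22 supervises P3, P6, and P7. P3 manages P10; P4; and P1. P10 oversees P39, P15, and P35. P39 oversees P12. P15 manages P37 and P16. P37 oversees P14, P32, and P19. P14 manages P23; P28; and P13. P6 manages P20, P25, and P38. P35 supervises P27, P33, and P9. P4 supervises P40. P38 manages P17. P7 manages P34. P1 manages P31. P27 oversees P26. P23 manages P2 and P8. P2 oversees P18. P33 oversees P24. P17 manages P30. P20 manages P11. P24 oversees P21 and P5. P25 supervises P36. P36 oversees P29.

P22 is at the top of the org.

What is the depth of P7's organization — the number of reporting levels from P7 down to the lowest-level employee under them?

1

The longest chain under P7 runs P7 → P34, which is 1 level below P7.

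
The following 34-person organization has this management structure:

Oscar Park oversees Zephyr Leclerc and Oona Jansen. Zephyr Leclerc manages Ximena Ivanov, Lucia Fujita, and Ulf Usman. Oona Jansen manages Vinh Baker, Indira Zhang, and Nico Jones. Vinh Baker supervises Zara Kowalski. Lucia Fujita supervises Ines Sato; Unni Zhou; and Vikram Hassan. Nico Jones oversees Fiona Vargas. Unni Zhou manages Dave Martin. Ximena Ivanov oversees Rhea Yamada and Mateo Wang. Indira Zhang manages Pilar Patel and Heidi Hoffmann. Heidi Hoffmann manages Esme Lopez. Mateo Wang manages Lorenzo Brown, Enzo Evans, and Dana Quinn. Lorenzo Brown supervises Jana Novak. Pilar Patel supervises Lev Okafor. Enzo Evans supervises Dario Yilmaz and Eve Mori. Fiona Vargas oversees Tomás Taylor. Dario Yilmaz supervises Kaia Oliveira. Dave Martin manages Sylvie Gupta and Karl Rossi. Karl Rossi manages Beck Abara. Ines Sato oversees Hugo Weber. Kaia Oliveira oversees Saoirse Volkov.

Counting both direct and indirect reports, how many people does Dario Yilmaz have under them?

2

Dario Yilmaz directly manages Kaia Oliveira. Under Kaia Oliveira: Saoirse Volkov (1). That's 2 in total.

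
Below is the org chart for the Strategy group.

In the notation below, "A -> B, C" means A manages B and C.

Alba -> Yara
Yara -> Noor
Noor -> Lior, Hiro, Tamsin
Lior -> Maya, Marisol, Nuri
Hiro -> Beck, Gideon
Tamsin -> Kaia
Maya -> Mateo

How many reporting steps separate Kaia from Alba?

Chain from Kaia up to Alba: Kaia → Tamsin → Noor → Yara → Alba. That is 4 steps up, so Kaia is 4 levels below Alba.

4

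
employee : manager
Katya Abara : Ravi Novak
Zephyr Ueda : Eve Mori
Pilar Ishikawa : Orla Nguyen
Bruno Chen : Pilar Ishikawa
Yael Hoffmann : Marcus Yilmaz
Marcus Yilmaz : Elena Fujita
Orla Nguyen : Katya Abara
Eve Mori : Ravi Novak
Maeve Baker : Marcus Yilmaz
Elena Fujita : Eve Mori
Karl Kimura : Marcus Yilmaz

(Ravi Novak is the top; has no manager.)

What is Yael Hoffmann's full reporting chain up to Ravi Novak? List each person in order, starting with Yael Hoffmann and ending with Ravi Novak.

Yael Hoffmann -> Marcus Yilmaz -> Elena Fujita -> Eve Mori -> Ravi Novak

Yael Hoffmann reports to Marcus Yilmaz. Marcus Yilmaz reports to Elena Fujita. Elena Fujita reports to Eve Mori. Eve Mori reports to Ravi Novak. Ravi Novak is at the top.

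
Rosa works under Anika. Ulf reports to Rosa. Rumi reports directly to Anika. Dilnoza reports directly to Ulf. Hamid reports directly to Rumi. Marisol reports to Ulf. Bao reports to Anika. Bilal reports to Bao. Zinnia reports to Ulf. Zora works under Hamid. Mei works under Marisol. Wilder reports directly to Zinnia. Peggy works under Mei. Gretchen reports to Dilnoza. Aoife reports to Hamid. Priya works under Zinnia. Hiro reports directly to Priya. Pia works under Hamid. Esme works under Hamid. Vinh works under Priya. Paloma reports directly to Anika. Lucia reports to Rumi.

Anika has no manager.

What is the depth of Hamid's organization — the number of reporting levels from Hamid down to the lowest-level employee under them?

The longest chain under Hamid runs Hamid → Esme, which is 1 level below Hamid.

1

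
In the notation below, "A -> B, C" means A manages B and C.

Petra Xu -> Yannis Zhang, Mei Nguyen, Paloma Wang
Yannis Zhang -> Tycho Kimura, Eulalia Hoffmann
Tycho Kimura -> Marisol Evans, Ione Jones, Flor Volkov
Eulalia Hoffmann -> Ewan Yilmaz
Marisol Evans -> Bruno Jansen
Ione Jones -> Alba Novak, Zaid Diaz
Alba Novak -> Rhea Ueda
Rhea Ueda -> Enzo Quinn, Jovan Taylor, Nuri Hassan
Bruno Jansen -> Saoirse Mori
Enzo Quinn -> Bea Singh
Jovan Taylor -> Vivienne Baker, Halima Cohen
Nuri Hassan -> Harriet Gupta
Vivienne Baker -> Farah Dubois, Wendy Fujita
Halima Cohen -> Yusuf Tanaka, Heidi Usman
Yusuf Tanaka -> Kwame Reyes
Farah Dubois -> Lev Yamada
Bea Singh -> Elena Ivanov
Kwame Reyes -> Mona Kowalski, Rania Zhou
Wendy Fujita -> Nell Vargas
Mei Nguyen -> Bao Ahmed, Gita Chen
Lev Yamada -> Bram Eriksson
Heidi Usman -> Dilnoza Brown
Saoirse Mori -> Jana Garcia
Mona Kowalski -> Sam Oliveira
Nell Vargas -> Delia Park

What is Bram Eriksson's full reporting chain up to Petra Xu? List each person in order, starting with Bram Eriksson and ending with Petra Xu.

Bram Eriksson reports to Lev Yamada. Lev Yamada reports to Farah Dubois. Farah Dubois reports to Vivienne Baker. Vivienne Baker reports to Jovan Taylor. Jovan Taylor reports to Rhea Ueda. Rhea Ueda reports to Alba Novak. Alba Novak reports to Ione Jones. Ione Jones reports to Tycho Kimura. Tycho Kimura reports to Yannis Zhang. Yannis Zhang reports to Petra Xu. Petra Xu is at the top.

Bram Eriksson -> Lev Yamada -> Farah Dubois -> Vivienne Baker -> Jovan Taylor -> Rhea Ueda -> Alba Novak -> Ione Jones -> Tycho Kimura -> Yannis Zhang -> Petra Xu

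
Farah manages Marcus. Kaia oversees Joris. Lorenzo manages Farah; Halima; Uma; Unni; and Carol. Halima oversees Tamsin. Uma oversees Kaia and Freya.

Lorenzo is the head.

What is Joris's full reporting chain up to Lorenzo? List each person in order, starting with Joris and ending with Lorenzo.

Joris reports to Kaia. Kaia reports to Uma. Uma reports to Lorenzo. Lorenzo is at the top.

Joris -> Kaia -> Uma -> Lorenzo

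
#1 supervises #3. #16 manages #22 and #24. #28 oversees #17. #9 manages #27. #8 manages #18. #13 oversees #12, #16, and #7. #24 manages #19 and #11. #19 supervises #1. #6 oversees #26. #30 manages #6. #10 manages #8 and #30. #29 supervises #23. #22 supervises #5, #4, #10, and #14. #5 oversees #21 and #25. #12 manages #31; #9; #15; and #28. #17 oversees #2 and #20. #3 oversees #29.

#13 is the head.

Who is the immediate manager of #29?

#3

#29 reports directly to #3.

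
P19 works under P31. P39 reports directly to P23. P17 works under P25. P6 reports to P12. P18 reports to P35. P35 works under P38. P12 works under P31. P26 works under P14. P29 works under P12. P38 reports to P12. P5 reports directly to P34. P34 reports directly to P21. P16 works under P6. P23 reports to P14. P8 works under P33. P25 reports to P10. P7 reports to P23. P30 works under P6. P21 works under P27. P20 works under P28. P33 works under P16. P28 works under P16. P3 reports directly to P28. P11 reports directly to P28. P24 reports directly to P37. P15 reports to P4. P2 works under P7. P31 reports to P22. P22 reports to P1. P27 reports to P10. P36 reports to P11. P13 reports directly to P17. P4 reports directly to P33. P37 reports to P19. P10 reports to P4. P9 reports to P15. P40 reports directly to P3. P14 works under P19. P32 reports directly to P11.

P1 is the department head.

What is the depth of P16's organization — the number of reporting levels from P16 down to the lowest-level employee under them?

The longest chain under P16 runs P16 → P33 → P4 → P10 → P27 → P21 → P34 → P5, which is 7 levels below P16.

7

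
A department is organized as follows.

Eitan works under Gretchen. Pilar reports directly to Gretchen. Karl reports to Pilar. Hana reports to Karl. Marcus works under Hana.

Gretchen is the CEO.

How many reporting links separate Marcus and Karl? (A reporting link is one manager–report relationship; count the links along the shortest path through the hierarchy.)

Marcus is in Karl's organization: the chain from Marcus up to Karl is Marcus → Hana → Karl, which is 2 links.

2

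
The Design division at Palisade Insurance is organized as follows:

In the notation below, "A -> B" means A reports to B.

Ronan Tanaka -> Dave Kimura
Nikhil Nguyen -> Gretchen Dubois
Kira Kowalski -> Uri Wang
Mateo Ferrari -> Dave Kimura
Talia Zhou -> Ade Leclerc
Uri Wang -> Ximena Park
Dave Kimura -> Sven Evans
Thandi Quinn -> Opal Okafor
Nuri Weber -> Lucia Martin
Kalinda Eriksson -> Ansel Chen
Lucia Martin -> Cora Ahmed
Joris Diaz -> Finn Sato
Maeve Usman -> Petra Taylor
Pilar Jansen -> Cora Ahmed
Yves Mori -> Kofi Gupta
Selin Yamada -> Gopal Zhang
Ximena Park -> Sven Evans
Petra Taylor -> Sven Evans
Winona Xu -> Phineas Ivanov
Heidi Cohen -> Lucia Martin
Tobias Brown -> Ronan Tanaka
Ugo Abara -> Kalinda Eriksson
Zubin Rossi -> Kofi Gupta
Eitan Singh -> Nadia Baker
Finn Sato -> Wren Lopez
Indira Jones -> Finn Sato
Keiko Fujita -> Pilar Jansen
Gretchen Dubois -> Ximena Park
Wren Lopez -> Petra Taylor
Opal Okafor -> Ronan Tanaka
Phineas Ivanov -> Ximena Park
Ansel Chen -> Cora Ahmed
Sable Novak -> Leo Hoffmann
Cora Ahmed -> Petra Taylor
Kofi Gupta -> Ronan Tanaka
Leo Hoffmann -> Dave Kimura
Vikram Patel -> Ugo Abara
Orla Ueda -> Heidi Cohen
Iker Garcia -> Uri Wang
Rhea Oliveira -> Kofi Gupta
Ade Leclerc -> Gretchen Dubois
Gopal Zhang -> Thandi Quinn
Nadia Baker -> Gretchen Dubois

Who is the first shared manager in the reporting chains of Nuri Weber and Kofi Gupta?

Sven Evans

Nuri Weber's chain of managers is Lucia Martin, Cora Ahmed, Petra Taylor, Sven Evans. Kofi Gupta's chain of managers is Ronan Tanaka, Dave Kimura, Sven Evans. The first manager that appears in both chains is Sven Evans.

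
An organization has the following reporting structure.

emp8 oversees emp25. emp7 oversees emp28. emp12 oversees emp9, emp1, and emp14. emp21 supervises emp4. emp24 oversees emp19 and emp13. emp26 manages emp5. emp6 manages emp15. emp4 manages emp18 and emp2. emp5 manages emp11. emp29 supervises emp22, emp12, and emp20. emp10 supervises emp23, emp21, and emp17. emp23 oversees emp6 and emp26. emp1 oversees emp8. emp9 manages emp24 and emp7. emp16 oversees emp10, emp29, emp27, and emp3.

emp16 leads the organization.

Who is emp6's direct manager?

emp6 reports directly to emp23.

emp23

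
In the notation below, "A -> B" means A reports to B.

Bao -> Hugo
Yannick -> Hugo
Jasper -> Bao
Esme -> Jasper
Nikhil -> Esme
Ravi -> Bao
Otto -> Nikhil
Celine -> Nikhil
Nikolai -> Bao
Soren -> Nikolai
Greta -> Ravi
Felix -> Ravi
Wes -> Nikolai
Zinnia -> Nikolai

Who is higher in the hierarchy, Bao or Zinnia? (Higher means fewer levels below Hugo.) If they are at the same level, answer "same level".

Bao is 1 level below Hugo; Zinnia is 3. Bao is higher.

Bao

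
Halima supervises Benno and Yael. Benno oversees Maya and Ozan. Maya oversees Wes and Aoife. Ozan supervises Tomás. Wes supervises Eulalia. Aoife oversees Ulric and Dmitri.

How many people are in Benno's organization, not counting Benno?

8

Benno directly manages Maya, Ozan. Under Maya: Aoife, Dmitri, Ulric, Wes, Eulalia (5). Under Ozan: Tomás (1). So Benno's organization is 2 direct reports plus everyone under them: 6 + 2 = 8.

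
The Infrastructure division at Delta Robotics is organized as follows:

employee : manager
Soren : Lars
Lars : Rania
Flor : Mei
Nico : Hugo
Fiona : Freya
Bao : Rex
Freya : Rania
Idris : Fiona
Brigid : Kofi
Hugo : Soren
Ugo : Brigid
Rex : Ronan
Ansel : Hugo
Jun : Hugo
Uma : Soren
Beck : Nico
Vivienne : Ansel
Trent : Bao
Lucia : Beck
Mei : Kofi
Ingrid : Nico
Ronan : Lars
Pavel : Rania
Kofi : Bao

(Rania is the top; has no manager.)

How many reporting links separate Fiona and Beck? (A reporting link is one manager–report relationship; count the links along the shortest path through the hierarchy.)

7

Fiona is 2 levels below Rania, and Beck is 5 levels below Rania (their lowest common manager). The shortest path runs up from Fiona to Rania and back down to Beck: 2 + 5 = 7 links.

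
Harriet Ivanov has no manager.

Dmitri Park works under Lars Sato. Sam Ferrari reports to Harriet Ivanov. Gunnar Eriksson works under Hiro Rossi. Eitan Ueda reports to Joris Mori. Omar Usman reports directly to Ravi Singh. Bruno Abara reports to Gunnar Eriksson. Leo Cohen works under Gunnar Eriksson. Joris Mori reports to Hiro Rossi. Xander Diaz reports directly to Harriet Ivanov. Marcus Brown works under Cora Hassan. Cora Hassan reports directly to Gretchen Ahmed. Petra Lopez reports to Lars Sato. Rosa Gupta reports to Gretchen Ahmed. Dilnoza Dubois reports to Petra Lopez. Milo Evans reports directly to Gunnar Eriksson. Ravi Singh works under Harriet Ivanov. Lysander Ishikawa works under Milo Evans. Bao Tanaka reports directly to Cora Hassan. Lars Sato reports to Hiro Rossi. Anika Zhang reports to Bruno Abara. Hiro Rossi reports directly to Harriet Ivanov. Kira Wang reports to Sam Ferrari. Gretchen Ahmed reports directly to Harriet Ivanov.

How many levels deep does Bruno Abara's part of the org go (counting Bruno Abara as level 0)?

1

The longest chain under Bruno Abara runs Bruno Abara → Anika Zhang, which is 1 level below Bruno Abara.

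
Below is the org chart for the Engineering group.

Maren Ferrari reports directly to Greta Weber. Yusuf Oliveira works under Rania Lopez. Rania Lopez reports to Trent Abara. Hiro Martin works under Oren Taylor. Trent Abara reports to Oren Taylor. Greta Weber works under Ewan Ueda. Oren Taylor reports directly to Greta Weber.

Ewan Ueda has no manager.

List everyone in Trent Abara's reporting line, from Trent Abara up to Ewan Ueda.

Trent Abara reports to Oren Taylor. Oren Taylor reports to Greta Weber. Greta Weber reports to Ewan Ueda. Ewan Ueda is at the top.

Trent Abara -> Oren Taylor -> Greta Weber -> Ewan Ueda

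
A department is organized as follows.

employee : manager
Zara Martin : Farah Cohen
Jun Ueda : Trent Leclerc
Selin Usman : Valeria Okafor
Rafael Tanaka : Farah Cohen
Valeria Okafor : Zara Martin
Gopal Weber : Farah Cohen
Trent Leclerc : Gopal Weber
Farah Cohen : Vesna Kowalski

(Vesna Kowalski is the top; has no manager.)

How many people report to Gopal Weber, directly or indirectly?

Gopal Weber directly manages Trent Leclerc. Under Trent Leclerc: Jun Ueda (1). That's 2 in total.

2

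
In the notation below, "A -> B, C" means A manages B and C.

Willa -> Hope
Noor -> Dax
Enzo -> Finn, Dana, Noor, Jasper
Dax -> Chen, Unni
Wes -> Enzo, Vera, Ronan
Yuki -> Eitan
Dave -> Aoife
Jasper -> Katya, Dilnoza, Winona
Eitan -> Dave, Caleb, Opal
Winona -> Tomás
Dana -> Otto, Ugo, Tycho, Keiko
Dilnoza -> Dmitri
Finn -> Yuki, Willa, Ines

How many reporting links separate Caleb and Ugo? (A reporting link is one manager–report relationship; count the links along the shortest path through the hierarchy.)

Caleb is 4 levels below Enzo, and Ugo is 2 levels below Enzo (their lowest common manager). The shortest path runs up from Caleb to Enzo and back down to Ugo: 4 + 2 = 6 links.

6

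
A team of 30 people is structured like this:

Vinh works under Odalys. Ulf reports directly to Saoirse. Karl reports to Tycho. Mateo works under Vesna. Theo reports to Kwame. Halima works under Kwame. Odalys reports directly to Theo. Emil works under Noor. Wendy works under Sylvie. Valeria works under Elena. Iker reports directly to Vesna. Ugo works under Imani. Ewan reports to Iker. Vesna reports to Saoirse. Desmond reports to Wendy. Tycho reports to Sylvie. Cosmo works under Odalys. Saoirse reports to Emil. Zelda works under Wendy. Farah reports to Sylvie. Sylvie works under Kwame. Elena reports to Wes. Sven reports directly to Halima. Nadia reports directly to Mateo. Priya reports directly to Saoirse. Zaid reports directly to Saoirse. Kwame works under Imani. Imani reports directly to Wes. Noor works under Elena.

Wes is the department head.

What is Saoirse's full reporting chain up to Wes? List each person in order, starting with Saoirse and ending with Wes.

Saoirse reports to Emil. Emil reports to Noor. Noor reports to Elena. Elena reports to Wes. Wes is at the top.

Saoirse -> Emil -> Noor -> Elena -> Wes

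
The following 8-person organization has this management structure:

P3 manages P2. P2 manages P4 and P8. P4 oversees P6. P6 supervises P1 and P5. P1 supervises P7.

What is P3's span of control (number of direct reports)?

P3 directly manages P2. That is 1 direct report.

1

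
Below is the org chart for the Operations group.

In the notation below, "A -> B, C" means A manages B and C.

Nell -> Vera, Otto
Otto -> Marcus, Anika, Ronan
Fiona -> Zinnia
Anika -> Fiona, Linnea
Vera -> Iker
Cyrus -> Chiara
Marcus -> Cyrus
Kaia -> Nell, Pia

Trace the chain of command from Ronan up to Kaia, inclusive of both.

Ronan -> Otto -> Nell -> Kaia

Ronan reports to Otto. Otto reports to Nell. Nell reports to Kaia. Kaia is at the top.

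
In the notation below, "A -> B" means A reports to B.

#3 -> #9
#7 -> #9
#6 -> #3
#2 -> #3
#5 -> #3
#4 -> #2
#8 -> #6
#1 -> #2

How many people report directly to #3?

#3 directly manages #6, #2, #5. That is 3 direct reports.

3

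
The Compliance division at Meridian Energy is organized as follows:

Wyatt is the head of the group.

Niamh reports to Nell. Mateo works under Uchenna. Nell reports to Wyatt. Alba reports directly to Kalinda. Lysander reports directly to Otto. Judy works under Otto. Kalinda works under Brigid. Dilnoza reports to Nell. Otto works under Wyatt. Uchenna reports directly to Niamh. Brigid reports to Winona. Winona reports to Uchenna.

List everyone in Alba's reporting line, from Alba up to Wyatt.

Alba -> Kalinda -> Brigid -> Winona -> Uchenna -> Niamh -> Nell -> Wyatt

Alba reports to Kalinda. Kalinda reports to Brigid. Brigid reports to Winona. Winona reports to Uchenna. Uchenna reports to Niamh. Niamh reports to Nell. Nell reports to Wyatt. Wyatt is at the top.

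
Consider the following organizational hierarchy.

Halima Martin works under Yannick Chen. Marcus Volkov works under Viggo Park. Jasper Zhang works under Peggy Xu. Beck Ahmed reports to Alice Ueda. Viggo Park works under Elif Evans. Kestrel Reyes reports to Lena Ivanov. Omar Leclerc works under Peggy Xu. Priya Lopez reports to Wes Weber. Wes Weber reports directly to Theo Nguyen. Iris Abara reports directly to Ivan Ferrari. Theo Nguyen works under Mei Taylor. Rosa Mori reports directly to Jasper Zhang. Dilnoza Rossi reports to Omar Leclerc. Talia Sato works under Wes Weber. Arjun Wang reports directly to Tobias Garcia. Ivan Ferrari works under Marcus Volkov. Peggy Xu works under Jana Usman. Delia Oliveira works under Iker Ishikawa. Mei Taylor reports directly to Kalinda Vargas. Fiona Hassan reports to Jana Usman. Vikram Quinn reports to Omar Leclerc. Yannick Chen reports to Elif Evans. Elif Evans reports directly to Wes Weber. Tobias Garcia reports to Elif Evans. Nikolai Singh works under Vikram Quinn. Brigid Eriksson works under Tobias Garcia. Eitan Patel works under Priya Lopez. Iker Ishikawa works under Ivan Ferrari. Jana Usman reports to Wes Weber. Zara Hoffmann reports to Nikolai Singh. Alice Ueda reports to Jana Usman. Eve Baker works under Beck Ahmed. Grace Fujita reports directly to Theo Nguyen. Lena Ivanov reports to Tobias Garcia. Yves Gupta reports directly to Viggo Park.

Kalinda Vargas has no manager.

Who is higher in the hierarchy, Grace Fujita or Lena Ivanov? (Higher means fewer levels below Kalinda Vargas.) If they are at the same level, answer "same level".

Grace Fujita

Grace Fujita is 3 levels below Kalinda Vargas; Lena Ivanov is 6. Grace Fujita is higher.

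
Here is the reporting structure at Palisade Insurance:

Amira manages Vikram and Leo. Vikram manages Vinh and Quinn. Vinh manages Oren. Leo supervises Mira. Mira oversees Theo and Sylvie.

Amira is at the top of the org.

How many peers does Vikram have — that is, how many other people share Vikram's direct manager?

Vikram reports to Amira. Amira's other direct reports are Leo — 1 peer.

1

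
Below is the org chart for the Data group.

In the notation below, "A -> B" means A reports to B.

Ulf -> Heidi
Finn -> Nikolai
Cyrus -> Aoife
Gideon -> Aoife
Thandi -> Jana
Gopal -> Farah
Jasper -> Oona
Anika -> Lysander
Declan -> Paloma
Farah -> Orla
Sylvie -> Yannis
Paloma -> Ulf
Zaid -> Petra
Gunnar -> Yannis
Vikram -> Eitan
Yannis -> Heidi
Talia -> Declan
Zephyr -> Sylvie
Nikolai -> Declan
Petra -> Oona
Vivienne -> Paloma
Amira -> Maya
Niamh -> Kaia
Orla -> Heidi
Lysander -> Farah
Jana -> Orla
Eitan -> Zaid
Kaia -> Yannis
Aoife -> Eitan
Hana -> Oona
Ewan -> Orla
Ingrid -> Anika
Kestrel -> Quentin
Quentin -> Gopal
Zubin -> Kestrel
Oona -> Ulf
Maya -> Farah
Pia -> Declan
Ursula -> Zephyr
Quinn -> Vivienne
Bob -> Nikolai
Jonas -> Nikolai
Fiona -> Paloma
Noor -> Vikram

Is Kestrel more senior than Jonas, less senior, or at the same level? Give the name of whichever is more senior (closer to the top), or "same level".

same level

Both Kestrel and Jonas are 5 levels below Heidi.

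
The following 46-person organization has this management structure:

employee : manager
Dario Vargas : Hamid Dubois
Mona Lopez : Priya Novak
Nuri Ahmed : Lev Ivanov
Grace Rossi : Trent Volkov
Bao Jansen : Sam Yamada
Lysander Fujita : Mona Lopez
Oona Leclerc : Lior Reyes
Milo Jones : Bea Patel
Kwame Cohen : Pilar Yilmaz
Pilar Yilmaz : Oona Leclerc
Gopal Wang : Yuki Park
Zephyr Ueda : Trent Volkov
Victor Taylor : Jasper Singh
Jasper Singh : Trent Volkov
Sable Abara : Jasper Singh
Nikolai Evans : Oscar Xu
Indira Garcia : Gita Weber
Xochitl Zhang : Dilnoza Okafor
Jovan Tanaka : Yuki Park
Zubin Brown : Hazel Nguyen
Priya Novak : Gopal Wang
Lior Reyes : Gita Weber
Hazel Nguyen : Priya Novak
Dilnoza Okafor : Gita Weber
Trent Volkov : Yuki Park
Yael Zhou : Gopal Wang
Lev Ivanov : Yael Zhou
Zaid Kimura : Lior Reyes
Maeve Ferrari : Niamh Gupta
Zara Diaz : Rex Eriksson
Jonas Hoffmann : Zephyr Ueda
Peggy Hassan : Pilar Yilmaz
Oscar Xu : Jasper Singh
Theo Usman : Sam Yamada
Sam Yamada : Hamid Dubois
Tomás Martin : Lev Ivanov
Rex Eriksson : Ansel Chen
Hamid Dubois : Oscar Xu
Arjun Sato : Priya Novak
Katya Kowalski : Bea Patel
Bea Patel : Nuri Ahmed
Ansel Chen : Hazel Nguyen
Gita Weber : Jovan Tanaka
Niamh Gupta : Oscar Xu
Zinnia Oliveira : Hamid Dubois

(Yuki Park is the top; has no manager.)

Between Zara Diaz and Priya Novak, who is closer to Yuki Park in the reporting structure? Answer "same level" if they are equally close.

Priya Novak

Zara Diaz is 6 levels below Yuki Park; Priya Novak is 2. Priya Novak is higher.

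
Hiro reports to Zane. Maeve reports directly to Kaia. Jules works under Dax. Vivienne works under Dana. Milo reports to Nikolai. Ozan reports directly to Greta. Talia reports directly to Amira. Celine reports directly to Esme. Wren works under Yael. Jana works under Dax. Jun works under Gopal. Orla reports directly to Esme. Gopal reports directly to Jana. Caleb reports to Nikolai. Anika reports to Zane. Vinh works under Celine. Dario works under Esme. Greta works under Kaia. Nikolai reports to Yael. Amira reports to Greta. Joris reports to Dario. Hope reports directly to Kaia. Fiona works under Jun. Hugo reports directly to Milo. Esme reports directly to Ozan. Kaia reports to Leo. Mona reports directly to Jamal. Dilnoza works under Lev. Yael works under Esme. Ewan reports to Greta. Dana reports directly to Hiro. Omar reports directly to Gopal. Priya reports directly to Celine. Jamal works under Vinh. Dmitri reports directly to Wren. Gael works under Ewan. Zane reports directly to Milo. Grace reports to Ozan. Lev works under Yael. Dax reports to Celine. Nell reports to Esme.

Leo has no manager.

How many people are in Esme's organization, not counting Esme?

Esme directly manages Celine, Yael, Dario, Orla, Nell. Under Celine: Priya, Vinh, Jamal, Mona, Dax, Jana, Gopal, Omar, Jun, Fiona, Jules (11). Under Yael: Lev, Dilnoza, Wren, Dmitri, Nikolai, Caleb, Milo, Hugo, Zane, Anika, Hiro, Dana, Vivienne (13). Under Dario: Joris (1). Orla has no reports. Nell has no reports. So Esme's organization is 5 direct reports plus everyone under them: 12 + 14 + 2 + 1 + 1 = 30.

30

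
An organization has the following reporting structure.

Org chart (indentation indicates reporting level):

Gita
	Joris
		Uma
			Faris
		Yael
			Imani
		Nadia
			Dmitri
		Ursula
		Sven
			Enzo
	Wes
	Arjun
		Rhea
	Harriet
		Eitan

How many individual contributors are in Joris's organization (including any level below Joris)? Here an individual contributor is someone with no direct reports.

5

The people in Joris's organization with no one reporting to them are Enzo, Ursula, Dmitri, Imani, Faris. That is 5.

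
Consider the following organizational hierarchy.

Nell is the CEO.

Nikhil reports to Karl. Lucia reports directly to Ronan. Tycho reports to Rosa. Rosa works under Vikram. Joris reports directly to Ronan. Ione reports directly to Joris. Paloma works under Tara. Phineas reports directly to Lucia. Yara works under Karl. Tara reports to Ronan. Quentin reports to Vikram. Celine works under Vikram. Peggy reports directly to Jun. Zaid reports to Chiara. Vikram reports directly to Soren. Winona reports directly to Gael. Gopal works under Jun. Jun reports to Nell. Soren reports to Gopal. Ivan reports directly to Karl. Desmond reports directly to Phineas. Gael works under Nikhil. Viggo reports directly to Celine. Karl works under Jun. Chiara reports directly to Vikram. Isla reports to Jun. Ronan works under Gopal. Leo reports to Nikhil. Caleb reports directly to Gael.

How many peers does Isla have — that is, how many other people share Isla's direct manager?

3

Isla reports to Jun. Jun's other direct reports are Karl, Gopal, Peggy — 3 peers.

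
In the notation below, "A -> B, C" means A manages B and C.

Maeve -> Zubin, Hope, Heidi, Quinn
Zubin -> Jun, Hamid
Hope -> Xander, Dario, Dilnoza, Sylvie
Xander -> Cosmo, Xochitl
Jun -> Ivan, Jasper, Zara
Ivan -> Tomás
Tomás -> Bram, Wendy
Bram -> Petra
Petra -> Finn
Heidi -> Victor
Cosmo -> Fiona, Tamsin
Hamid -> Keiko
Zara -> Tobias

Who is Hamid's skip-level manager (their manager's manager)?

Hamid reports to Zubin, and Zubin reports to Maeve. So Hamid's skip-level manager is Maeve.

Maeve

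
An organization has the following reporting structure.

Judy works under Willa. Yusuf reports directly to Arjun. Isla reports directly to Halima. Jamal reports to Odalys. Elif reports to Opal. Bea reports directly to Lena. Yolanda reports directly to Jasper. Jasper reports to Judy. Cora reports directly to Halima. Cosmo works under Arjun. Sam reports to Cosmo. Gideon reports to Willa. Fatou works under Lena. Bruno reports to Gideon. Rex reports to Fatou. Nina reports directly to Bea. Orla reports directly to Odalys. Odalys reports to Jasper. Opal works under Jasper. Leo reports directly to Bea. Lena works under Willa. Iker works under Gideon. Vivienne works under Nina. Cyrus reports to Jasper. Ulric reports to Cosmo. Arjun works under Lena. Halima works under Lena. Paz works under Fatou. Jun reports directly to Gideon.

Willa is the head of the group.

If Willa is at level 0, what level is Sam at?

4

Chain from Sam up to Willa: Sam → Cosmo → Arjun → Lena → Willa. That is 4 steps up, so Sam is 4 levels below Willa.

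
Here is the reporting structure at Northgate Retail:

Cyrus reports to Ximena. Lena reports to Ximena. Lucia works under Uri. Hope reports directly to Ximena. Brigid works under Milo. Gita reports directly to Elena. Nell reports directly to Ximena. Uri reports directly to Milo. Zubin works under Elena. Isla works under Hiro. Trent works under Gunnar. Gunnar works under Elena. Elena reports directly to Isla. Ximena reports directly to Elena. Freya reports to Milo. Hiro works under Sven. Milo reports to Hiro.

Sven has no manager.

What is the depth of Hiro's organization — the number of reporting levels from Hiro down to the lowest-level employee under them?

4

The longest chain under Hiro runs Hiro → Isla → Elena → Ximena → Lena, which is 4 levels below Hiro.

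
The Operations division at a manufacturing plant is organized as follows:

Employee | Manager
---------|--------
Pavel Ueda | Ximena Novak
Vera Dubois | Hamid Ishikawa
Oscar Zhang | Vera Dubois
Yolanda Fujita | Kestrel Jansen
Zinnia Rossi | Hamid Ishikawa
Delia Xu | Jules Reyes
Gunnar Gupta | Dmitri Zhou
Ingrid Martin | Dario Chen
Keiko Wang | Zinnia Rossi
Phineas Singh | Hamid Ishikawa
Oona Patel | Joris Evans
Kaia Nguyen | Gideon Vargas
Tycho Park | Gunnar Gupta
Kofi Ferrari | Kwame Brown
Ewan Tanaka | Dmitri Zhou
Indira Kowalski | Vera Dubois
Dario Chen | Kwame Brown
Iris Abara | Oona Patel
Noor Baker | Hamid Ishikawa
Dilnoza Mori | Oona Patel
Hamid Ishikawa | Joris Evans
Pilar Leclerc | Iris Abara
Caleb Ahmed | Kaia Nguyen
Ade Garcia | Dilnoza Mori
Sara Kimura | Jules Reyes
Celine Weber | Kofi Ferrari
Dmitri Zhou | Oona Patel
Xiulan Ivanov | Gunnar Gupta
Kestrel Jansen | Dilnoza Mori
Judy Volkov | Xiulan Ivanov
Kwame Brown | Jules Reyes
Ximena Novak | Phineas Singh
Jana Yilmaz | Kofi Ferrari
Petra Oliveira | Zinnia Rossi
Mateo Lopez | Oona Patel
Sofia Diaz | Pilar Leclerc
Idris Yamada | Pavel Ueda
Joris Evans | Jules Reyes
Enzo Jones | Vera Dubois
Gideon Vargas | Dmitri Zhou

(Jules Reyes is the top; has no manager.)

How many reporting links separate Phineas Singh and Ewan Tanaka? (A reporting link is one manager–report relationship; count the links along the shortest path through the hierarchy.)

5

Phineas Singh is 2 levels below Joris Evans, and Ewan Tanaka is 3 levels below Joris Evans (their lowest common manager). The shortest path runs up from Phineas Singh to Joris Evans and back down to Ewan Tanaka: 2 + 3 = 5 links.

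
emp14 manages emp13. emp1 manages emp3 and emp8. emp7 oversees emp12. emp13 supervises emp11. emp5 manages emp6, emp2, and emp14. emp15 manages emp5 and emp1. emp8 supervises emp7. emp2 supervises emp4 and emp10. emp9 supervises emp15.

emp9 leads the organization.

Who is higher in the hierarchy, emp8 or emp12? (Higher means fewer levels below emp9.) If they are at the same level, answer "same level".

emp8 is 3 levels below emp9; emp12 is 5. emp8 is higher.

emp8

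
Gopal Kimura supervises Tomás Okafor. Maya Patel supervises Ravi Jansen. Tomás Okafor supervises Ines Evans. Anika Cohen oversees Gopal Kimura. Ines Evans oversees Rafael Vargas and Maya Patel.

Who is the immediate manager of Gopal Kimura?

Gopal Kimura reports directly to Anika Cohen.

Anika Cohen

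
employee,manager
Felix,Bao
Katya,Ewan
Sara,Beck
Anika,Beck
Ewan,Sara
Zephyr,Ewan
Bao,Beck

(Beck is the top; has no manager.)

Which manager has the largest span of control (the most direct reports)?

Direct-report counts: Beck has 3; Bao has 1; Sara has 1; Ewan has 2. The largest is 3, held by Beck.

Beck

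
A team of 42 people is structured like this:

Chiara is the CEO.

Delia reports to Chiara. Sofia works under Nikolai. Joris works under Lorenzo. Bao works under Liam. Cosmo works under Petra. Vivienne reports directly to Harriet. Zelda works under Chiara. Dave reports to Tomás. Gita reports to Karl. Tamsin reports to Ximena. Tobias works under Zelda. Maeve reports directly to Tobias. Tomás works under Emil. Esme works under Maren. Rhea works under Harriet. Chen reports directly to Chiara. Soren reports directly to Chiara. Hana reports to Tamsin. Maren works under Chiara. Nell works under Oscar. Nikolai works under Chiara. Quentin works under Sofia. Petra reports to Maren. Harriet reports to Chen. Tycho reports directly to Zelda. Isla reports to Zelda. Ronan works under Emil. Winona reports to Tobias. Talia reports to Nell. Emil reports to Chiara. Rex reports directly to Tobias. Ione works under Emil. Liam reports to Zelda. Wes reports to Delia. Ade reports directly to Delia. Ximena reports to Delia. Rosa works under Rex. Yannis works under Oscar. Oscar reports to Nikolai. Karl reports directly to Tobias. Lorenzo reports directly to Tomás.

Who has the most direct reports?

Direct-report counts: Chiara has 7; Delia has 3; Ximena has 1; Tamsin has 1; Zelda has 4; Liam has 1; Tobias has 4; Rex has 1; Karl has 1; Chen has 1; Harriet has 2; Nikolai has 2; Sofia has 1; Oscar has 2; Nell has 1; Emil has 3; Tomás has 2; Lorenzo has 1; Maren has 2; Petra has 1. The largest is 7, held by Chiara.

Chiara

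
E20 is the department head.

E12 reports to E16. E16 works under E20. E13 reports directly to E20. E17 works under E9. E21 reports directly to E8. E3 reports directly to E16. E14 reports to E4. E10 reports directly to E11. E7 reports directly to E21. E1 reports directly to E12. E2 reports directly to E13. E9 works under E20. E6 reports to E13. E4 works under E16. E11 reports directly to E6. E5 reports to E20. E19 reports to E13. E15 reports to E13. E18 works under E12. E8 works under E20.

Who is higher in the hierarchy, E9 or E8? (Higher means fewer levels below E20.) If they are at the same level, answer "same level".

Both E9 and E8 are 1 level below E20.

same level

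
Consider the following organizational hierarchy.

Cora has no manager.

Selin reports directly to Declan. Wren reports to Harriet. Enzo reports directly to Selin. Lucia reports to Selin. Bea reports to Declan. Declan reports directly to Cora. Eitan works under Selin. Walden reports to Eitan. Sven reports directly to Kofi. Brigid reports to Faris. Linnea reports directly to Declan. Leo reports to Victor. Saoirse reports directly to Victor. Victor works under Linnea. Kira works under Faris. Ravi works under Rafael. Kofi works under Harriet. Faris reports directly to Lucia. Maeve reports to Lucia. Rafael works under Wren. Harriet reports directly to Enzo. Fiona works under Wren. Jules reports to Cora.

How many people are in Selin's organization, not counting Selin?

15

Selin directly manages Lucia, Enzo, Eitan. Under Lucia: Maeve, Faris, Kira, Brigid (4). Under Enzo: Harriet, Kofi, Sven, Wren, Fiona, Rafael, Ravi (7). Under Eitan: Walden (1). So Selin's organization is 3 direct reports plus everyone under them: 5 + 8 + 2 = 15.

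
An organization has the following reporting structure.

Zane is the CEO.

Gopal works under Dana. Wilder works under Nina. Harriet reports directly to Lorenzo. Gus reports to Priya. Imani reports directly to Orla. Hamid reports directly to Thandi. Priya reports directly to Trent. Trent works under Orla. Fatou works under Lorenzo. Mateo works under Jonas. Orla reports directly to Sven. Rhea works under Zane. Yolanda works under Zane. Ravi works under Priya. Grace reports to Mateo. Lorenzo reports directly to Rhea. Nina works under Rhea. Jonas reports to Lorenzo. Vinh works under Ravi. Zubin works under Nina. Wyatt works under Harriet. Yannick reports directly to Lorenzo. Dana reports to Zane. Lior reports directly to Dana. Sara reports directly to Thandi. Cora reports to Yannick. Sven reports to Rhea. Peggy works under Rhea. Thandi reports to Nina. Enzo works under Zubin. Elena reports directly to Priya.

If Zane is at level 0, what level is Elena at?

6

Chain from Elena up to Zane: Elena → Priya → Trent → Orla → Sven → Rhea → Zane. That is 6 steps up, so Elena is 6 levels below Zane.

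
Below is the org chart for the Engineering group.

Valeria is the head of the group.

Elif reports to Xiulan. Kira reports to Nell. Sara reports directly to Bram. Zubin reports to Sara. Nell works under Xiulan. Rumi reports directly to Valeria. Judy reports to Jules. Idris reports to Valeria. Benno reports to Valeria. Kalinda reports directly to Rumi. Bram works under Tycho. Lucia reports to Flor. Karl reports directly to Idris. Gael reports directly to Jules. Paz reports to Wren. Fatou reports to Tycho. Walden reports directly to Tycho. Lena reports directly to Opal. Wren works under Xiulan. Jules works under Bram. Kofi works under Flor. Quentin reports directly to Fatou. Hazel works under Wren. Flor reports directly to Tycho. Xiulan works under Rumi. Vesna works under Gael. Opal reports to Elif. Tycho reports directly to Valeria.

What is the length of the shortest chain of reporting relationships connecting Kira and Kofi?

7

Kira is 4 levels below Valeria, and Kofi is 3 levels below Valeria (their lowest common manager). The shortest path runs up from Kira to Valeria and back down to Kofi: 4 + 3 = 7 links.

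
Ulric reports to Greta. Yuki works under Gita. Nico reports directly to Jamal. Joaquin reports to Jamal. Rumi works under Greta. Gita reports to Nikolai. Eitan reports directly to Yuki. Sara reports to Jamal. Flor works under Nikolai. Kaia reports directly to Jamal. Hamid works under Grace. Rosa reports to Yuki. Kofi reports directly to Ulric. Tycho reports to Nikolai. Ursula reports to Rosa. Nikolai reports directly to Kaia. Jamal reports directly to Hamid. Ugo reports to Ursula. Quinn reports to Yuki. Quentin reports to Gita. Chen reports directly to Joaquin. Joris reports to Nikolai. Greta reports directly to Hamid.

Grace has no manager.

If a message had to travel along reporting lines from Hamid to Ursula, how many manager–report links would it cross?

Ursula is in Hamid's organization: the chain from Ursula up to Hamid is Ursula → Rosa → Yuki → Gita → Nikolai → Kaia → Jamal → Hamid, which is 7 links.

7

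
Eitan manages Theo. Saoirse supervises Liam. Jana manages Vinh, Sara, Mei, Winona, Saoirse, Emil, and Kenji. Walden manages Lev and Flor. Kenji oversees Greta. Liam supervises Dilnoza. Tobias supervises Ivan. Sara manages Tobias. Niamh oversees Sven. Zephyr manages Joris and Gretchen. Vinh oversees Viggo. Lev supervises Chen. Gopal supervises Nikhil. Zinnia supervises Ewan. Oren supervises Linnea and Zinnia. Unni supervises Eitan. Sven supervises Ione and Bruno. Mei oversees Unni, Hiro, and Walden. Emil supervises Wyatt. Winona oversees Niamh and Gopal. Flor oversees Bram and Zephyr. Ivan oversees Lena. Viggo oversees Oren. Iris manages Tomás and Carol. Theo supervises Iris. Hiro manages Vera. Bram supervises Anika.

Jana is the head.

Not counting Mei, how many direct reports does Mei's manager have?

6

Mei reports to Jana. Jana's other direct reports are Vinh, Sara, Winona, Saoirse, Emil, Kenji — 6 peers.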